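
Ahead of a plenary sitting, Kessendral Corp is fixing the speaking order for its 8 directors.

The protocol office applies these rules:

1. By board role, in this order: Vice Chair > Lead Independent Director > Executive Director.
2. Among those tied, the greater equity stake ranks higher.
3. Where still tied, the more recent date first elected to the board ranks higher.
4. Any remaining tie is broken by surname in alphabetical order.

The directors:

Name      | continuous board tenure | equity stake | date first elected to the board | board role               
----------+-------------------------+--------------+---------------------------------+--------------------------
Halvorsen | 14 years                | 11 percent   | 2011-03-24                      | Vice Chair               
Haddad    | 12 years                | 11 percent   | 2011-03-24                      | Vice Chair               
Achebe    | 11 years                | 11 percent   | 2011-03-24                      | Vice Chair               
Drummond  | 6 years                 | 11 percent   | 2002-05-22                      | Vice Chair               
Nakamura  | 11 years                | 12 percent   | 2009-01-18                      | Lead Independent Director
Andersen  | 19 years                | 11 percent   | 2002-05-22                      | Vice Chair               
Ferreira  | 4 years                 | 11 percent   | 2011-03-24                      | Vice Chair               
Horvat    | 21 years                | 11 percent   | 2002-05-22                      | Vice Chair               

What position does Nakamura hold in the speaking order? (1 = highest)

By board role: Achebe, Ferreira, Haddad, Halvorsen, Andersen, Drummond and Horvat (Vice Chair); then Nakamura (Lead Independent Director).
Achebe, Ferreira, Haddad, Halvorsen, Andersen, Drummond and Horvat all have equity stake 11 percent, so the next rule applies.
Among Achebe, Ferreira, Haddad, Halvorsen, Andersen, Drummond and Horvat, by date first elected to the board (later first): Achebe, Ferreira, Haddad and Halvorsen (2011-03-24) before Andersen, Drummond and Horvat (2002-05-22).
Among Achebe, Ferreira, Haddad and Halvorsen, alphabetically by surname: Achebe before Ferreira before Haddad before Halvorsen.
Among Andersen, Drummond and Horvat, alphabetically by surname: Andersen before Drummond before Horvat.
Order: Achebe, Ferreira, Haddad, Halvorsen, Andersen, Drummond, Horvat, Nakamura. So position 8.

8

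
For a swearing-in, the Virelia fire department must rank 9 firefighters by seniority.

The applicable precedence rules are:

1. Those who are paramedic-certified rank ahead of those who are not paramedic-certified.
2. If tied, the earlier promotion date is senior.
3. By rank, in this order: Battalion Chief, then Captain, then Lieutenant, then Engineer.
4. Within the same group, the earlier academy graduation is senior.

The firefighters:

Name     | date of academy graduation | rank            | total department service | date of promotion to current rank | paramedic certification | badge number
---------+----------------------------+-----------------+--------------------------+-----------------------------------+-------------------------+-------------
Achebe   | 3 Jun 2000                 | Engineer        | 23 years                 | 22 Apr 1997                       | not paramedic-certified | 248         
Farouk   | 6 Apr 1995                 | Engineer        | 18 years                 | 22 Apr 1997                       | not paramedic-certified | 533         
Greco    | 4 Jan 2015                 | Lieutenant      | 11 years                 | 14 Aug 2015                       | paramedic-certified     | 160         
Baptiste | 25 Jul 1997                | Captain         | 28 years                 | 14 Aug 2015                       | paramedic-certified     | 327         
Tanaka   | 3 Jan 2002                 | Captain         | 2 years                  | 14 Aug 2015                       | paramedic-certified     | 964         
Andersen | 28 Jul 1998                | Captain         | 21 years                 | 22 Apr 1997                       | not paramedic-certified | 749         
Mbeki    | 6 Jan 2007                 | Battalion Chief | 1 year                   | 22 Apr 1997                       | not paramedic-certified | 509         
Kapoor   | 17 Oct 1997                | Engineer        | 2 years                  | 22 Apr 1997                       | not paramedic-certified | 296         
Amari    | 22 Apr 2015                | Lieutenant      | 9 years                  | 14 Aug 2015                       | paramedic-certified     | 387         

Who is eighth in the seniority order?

Kapoor

By the first rule: Baptiste, Tanaka, Greco and Amari (each paramedic-certified); then Mbeki, Andersen, Farouk, Kapoor and Achebe (each not paramedic-certified).
Baptiste, Tanaka, Greco and Amari all have date of promotion to current rank 14 Aug 2015, so the next rule applies.
Among Baptiste, Tanaka, Greco and Amari, by rank: Baptiste and Tanaka (Captain) before Greco and Amari (Lieutenant).
Among Baptiste and Tanaka, by date of academy graduation (earlier first): Baptiste (25 Jul 1997) before Tanaka (3 Jan 2002).
Among Greco and Amari, by date of academy graduation (earlier first): Greco (4 Jan 2015) before Amari (22 Apr 2015).
Mbeki, Andersen, Farouk, Kapoor and Achebe all have date of promotion to current rank 22 Apr 1997, so the next rule applies.
Among Mbeki, Andersen, Farouk, Kapoor and Achebe, by rank: Mbeki (Battalion Chief) before Andersen (Captain) before Farouk, Kapoor and Achebe (Engineer).
Among Farouk, Kapoor and Achebe, by date of academy graduation (earlier first): Farouk (6 Apr 1995) before Kapoor (17 Oct 1997) before Achebe (3 Jun 2000).
Order: Baptiste, Tanaka, Greco, Amari, Mbeki, Andersen, Farouk, Kapoor, Achebe.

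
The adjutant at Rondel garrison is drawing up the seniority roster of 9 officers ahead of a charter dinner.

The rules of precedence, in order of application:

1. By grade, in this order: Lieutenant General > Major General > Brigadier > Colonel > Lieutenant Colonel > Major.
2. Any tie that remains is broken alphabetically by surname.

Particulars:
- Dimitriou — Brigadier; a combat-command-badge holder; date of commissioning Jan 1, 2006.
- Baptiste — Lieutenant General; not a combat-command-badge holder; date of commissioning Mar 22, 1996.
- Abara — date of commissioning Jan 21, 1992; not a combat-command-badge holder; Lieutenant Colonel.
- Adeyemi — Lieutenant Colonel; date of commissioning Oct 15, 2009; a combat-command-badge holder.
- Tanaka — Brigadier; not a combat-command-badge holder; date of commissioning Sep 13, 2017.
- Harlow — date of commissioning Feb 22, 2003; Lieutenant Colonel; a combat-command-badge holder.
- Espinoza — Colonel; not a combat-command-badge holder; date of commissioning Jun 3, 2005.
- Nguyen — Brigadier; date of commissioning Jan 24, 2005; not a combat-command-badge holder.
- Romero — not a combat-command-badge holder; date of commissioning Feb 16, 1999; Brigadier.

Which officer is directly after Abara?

Adeyemi

By grade: Baptiste (Lieutenant General); then Dimitriou, Nguyen, Romero and Tanaka (Brigadier); then Espinoza (Colonel); then Abara, Adeyemi and Harlow (Lieutenant Colonel).
Among Dimitriou, Nguyen, Romero and Tanaka, alphabetically by surname: Dimitriou before Nguyen before Romero before Tanaka.
Among Abara, Adeyemi and Harlow, alphabetically by surname: Abara before Adeyemi before Harlow.
Order: Baptiste, Dimitriou, Nguyen, Romero, Tanaka, Espinoza, Abara, Adeyemi, Harlow.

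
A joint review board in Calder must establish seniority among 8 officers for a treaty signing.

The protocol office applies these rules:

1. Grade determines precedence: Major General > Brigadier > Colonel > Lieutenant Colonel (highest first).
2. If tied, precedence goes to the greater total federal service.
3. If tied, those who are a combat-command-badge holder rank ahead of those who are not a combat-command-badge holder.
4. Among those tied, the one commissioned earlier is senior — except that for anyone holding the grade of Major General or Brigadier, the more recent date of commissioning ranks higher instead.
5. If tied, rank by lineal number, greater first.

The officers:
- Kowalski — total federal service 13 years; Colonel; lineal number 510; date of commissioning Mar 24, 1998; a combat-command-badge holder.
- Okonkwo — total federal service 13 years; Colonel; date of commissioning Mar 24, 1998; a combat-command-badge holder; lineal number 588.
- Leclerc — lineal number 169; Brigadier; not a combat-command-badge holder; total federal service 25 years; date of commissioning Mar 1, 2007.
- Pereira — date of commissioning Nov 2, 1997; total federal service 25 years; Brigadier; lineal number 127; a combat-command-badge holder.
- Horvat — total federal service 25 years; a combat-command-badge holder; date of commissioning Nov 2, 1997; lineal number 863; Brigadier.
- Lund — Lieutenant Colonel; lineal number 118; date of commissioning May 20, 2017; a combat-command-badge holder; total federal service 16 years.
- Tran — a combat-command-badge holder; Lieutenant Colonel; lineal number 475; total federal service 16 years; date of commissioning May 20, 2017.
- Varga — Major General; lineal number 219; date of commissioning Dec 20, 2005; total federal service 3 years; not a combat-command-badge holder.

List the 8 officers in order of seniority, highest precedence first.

By grade: Varga (Major General); then Horvat, Pereira and Leclerc (Brigadier); then Okonkwo and Kowalski (Colonel); then Tran and Lund (Lieutenant Colonel).
Horvat, Pereira and Leclerc all have total federal service 25 years, so the next rule applies.
Among Horvat, Pereira and Leclerc, a combat-command-badge holder before not a combat-command-badge holder: Horvat and Pereira (a combat-command-badge holder) before Leclerc (not a combat-command-badge holder).
Horvat and Pereira both have date of commissioning Nov 2, 1997, so the next rule applies.
Among Horvat and Pereira, by lineal number (higher first): Horvat (863) before Pereira (127).
Okonkwo and Kowalski both have total federal service 13 years, so the next rule applies.
Okonkwo and Kowalski are each a combat-command-badge holder, so the next rule applies.
Okonkwo and Kowalski both have date of commissioning Mar 24, 1998, so the next rule applies.
Among Okonkwo and Kowalski, by lineal number (higher first): Okonkwo (588) before Kowalski (510).
Tran and Lund both have total federal service 16 years, so the next rule applies.
Tran and Lund are each a combat-command-badge holder, so the next rule applies.
Tran and Lund both have date of commissioning May 20, 2017, so the next rule applies.
Among Tran and Lund, by lineal number (higher first): Tran (475) before Lund (118).
Full order: Varga, Horvat, Pereira, Leclerc, Okonkwo, Kowalski, Tran, Lund.

Varga, Horvat, Pereira, Leclerc, Okonkwo, Kowalski, Tran, Lund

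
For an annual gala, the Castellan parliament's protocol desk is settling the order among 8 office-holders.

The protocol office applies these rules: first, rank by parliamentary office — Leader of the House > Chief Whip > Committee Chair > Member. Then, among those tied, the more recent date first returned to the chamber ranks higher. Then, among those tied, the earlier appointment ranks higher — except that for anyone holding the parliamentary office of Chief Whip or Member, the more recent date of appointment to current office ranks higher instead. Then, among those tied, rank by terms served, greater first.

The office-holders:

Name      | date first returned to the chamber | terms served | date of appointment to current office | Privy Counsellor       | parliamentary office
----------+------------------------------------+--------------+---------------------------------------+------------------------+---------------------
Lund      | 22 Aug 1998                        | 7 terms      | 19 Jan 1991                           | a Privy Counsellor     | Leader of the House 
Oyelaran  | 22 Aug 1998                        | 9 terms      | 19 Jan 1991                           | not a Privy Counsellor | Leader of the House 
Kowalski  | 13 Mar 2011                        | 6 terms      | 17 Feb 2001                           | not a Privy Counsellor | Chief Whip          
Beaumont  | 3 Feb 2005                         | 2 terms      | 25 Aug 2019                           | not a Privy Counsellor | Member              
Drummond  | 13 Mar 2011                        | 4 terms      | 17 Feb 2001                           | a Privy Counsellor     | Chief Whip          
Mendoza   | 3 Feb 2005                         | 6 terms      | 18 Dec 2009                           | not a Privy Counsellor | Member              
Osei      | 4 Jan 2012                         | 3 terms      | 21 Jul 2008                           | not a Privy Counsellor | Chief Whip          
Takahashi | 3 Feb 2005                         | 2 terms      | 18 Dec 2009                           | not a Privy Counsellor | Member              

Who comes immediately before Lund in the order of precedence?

By parliamentary office: Oyelaran and Lund (Leader of the House); then Osei, Kowalski and Drummond (Chief Whip); then Beaumont, Mendoza and Takahashi (Member).
Oyelaran and Lund both have date first returned to the chamber 22 Aug 1998, so the next rule applies.
Oyelaran and Lund both have date of appointment to current office 19 Jan 1991, so the next rule applies.
Among Oyelaran and Lund, by terms served (higher first): Oyelaran (9 terms) before Lund (7 terms).
Among Osei, Kowalski and Drummond, by date first returned to the chamber (later first): Osei (4 Jan 2012) before Kowalski and Drummond (13 Mar 2011).
Kowalski and Drummond both have date of appointment to current office 17 Feb 2001, so the next rule applies.
Among Kowalski and Drummond, by terms served (higher first): Kowalski (6 terms) before Drummond (4 terms).
Beaumont, Mendoza and Takahashi all have date first returned to the chamber 3 Feb 2005, so the next rule applies.
Among Beaumont, Mendoza and Takahashi, by date of appointment to current office (later first) (reversed rule for this group): Beaumont (25 Aug 2019) before Mendoza and Takahashi (18 Dec 2009).
Among Mendoza and Takahashi, by terms served (higher first): Mendoza (6 terms) before Takahashi (2 terms).
Order: Oyelaran, Lund, Osei, Kowalski, Drummond, Beaumont, Mendoza, Takahashi.

Oyelaran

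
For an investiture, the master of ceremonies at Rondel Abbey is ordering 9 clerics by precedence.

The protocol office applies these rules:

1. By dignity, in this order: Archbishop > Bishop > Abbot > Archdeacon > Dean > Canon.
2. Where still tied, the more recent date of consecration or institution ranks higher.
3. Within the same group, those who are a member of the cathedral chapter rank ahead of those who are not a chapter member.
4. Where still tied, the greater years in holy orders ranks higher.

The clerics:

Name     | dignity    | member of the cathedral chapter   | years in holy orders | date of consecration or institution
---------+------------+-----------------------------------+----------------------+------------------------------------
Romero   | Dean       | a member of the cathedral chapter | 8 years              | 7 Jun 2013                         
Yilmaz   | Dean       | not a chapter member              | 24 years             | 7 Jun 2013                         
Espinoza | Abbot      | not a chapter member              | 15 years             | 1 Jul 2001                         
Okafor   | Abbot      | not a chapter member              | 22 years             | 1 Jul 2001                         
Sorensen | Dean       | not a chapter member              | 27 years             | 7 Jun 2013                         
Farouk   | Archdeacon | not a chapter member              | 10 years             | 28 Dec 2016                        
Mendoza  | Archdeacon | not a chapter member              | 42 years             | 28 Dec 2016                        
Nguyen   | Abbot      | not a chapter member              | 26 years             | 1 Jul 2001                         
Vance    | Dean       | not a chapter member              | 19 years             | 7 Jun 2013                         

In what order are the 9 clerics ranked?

Nguyen, Okafor, Espinoza, Mendoza, Farouk, Romero, Sorensen, Yilmaz, Vance

By dignity: Nguyen, Okafor and Espinoza (Abbot); then Mendoza and Farouk (Archdeacon); then Romero, Sorensen, Yilmaz and Vance (Dean).
Nguyen, Okafor and Espinoza all have date of consecration or institution 1 Jul 2001, so the next rule applies.
Nguyen, Okafor and Espinoza are each not a chapter member, so the next rule applies.
Among Nguyen, Okafor and Espinoza, by years in holy orders (higher first): Nguyen (26 years) before Okafor (22 years) before Espinoza (15 years).
Mendoza and Farouk both have date of consecration or institution 28 Dec 2016, so the next rule applies.
Mendoza and Farouk are each not a chapter member, so the next rule applies.
Among Mendoza and Farouk, by years in holy orders (higher first): Mendoza (42 years) before Farouk (10 years).
Romero, Sorensen, Yilmaz and Vance all have date of consecration or institution 7 Jun 2013, so the next rule applies.
Among Romero, Sorensen, Yilmaz and Vance, a member of the cathedral chapter before not a chapter member: Romero (a member of the cathedral chapter) before Sorensen, Yilmaz and Vance (not a chapter member).
Among Sorensen, Yilmaz and Vance, by years in holy orders (higher first): Sorensen (27 years) before Yilmaz (24 years) before Vance (19 years).
Full order: Nguyen, Okafor, Espinoza, Mendoza, Farouk, Romero, Sorensen, Yilmaz, Vance.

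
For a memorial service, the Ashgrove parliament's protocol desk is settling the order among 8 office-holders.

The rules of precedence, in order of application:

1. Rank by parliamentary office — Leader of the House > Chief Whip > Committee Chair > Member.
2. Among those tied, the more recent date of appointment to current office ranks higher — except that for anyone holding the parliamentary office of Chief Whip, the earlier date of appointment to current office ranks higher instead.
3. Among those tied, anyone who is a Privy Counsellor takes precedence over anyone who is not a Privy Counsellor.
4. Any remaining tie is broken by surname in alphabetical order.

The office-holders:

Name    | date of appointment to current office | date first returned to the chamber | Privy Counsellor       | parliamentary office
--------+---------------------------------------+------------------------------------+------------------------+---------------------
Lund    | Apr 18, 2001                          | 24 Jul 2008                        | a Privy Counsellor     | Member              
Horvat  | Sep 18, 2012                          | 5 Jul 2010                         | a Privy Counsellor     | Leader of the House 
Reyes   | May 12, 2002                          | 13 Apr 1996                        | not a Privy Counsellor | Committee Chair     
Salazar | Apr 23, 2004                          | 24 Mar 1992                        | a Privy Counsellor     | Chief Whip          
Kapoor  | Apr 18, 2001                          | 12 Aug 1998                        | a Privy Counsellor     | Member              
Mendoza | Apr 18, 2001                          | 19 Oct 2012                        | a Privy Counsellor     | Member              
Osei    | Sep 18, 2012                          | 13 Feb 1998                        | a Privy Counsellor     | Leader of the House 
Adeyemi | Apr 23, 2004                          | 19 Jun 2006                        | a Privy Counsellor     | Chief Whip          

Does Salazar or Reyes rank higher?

By parliamentary office: Horvat and Osei (Leader of the House); then Adeyemi and Salazar (Chief Whip); then Reyes (Committee Chair); then Kapoor, Lund and Mendoza (Member).
Horvat and Osei both have date of appointment to current office Sep 18, 2012, so the next rule applies.
Horvat and Osei are each a Privy Counsellor, so the next rule applies.
Among Horvat and Osei, alphabetically by surname: Horvat before Osei.
Adeyemi and Salazar both have date of appointment to current office Apr 23, 2004, so the next rule applies.
Adeyemi and Salazar are each a Privy Counsellor, so the next rule applies.
Among Adeyemi and Salazar, alphabetically by surname: Adeyemi before Salazar.
Kapoor, Lund and Mendoza all have date of appointment to current office Apr 18, 2001, so the next rule applies.
Kapoor, Lund and Mendoza are each a Privy Counsellor, so the next rule applies.
Among Kapoor, Lund and Mendoza, alphabetically by surname: Kapoor before Lund before Mendoza.
So Salazar takes precedence.

Salazar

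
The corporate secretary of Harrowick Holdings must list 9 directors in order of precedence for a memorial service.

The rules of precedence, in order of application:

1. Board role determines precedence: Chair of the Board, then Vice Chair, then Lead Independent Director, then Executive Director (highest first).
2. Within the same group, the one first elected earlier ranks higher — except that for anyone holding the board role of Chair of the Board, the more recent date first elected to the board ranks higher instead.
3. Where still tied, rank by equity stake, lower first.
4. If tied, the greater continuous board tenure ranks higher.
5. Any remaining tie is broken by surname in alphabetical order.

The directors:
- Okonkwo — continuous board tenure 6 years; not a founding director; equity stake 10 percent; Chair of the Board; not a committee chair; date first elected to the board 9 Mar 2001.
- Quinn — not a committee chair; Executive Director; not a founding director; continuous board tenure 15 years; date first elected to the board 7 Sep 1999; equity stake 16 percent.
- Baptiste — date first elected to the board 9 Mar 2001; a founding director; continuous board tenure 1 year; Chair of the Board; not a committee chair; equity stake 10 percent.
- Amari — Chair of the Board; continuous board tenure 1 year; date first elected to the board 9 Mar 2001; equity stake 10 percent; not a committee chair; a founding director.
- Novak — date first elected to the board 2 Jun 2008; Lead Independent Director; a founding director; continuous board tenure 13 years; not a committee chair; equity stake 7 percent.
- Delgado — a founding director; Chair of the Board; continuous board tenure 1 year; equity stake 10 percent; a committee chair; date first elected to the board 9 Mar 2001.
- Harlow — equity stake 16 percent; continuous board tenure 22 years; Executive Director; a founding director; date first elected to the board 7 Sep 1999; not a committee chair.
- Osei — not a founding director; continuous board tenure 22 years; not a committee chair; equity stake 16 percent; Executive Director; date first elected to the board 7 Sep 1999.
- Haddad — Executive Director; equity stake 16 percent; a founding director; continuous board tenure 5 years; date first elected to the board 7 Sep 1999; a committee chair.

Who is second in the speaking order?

By board role: Okonkwo, Amari, Baptiste and Delgado (Chair of the Board); then Novak (Lead Independent Director); then Harlow, Osei, Quinn and Haddad (Executive Director).
Okonkwo, Amari, Baptiste and Delgado all have date first elected to the board 9 Mar 2001, so the next rule applies.
Okonkwo, Amari, Baptiste and Delgado all have equity stake 10 percent, so the next rule applies.
Among Okonkwo, Amari, Baptiste and Delgado, by continuous board tenure (higher first): Okonkwo (6 years) before Amari, Baptiste and Delgado (1 year).
Among Amari, Baptiste and Delgado, alphabetically by surname: Amari before Baptiste before Delgado.
Harlow, Osei, Quinn and Haddad all have date first elected to the board 7 Sep 1999, so the next rule applies.
Harlow, Osei, Quinn and Haddad all have equity stake 16 percent, so the next rule applies.
Among Harlow, Osei, Quinn and Haddad, by continuous board tenure (higher first): Harlow and Osei (22 years) before Quinn (15 years) before Haddad (5 years).
Among Harlow and Osei, alphabetically by surname: Harlow before Osei.
Order: Okonkwo, Amari, Baptiste, Delgado, Novak, Harlow, Osei, Quinn, Haddad.

Amari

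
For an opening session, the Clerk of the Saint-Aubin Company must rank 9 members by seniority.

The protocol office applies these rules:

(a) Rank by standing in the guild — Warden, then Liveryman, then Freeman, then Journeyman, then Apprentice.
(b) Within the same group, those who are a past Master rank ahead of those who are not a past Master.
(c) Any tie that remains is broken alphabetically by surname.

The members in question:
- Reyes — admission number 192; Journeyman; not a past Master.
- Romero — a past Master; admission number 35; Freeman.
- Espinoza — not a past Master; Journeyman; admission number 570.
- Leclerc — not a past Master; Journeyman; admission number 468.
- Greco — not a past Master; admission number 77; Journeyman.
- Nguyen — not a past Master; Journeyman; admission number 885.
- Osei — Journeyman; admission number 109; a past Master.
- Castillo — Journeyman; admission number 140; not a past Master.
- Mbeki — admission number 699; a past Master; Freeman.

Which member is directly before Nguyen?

By standing in the guild: Mbeki and Romero (Freeman); then Osei, Castillo, Espinoza, Greco, Leclerc, Nguyen and Reyes (Journeyman).
Mbeki and Romero are each a past Master, so the next rule applies.
Among Mbeki and Romero, alphabetically by surname: Mbeki before Romero.
Among Osei, Castillo, Espinoza, Greco, Leclerc, Nguyen and Reyes, a past Master before not a past Master: Osei (a past Master) before Castillo, Espinoza, Greco, Leclerc, Nguyen and Reyes (not a past Master).
Among Castillo, Espinoza, Greco, Leclerc, Nguyen and Reyes, alphabetically by surname: Castillo before Espinoza before Greco before Leclerc before Nguyen before Reyes.
Order: Mbeki, Romero, Osei, Castillo, Espinoza, Greco, Leclerc, Nguyen, Reyes.

Leclerc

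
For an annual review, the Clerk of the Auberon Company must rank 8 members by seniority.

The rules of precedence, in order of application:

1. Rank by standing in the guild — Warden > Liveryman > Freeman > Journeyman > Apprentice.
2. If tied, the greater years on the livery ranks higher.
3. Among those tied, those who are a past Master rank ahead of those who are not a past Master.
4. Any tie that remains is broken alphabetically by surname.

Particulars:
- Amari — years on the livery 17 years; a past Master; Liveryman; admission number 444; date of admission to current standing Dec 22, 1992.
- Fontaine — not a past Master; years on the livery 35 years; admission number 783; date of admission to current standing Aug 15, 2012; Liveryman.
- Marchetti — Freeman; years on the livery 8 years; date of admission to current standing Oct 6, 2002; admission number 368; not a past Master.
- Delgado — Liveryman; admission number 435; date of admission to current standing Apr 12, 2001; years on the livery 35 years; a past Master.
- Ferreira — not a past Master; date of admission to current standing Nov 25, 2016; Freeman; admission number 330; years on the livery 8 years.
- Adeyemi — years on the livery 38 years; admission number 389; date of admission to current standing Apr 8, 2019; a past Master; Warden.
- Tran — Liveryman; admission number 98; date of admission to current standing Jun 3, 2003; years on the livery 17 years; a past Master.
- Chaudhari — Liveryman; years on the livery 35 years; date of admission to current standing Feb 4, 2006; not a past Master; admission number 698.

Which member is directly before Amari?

By standing in the guild: Adeyemi (Warden); then Delgado, Chaudhari, Fontaine, Amari and Tran (Liveryman); then Ferreira and Marchetti (Freeman).
Among Delgado, Chaudhari, Fontaine, Amari and Tran, by years on the livery (higher first): Delgado, Chaudhari and Fontaine (35 years) before Amari and Tran (17 years).
Among Delgado, Chaudhari and Fontaine, a past Master before not a past Master: Delgado (a past Master) before Chaudhari and Fontaine (not a past Master).
Among Chaudhari and Fontaine, alphabetically by surname: Chaudhari before Fontaine.
Amari and Tran are each a past Master, so the next rule applies.
Among Amari and Tran, alphabetically by surname: Amari before Tran.
Ferreira and Marchetti both have years on the livery 8 years, so the next rule applies.
Ferreira and Marchetti are each not a past Master, so the next rule applies.
Among Ferreira and Marchetti, alphabetically by surname: Ferreira before Marchetti.
Order: Adeyemi, Delgado, Chaudhari, Fontaine, Amari, Tran, Ferreira, Marchetti.

Fontaine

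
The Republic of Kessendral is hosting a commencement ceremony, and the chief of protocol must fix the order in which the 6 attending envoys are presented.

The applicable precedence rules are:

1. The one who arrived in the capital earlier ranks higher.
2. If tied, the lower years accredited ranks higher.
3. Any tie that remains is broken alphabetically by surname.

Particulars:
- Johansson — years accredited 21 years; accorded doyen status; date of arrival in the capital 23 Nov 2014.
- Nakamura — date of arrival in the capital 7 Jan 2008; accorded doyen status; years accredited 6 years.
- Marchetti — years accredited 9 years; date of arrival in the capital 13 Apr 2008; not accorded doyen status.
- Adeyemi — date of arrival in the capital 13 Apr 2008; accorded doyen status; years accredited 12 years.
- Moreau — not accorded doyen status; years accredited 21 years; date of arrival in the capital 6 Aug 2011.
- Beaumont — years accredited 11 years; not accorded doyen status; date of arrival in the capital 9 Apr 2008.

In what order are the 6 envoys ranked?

Nakamura, Beaumont, Marchetti, Adeyemi, Moreau, Johansson

By date of arrival in the capital (earlier first): Nakamura (7 Jan 2008); then Beaumont (9 Apr 2008); then Marchetti and Adeyemi (both 13 Apr 2008); then Moreau (6 Aug 2011); then Johansson (23 Nov 2014).
Among Marchetti and Adeyemi, by years accredited (lower first): Marchetti (9 years) before Adeyemi (12 years).
Full order: Nakamura, Beaumont, Marchetti, Adeyemi, Moreau, Johansson.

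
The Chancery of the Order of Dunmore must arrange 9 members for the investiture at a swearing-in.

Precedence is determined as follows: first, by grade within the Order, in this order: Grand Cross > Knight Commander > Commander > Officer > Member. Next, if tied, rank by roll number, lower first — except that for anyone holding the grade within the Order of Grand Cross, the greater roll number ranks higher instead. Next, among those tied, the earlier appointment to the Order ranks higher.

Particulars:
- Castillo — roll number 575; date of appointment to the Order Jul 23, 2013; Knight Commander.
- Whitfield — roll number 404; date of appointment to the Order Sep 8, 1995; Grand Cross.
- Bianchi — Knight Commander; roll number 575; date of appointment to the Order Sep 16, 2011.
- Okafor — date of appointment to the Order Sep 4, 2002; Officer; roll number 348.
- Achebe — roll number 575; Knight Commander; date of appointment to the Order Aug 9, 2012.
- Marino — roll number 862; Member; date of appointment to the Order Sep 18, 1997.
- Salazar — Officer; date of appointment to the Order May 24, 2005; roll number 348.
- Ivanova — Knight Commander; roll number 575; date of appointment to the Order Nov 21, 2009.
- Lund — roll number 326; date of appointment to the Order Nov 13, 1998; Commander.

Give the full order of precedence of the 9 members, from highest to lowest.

By grade within the Order: Whitfield (Grand Cross); then Ivanova, Bianchi, Achebe and Castillo (Knight Commander); then Lund (Commander); then Okafor and Salazar (Officer); then Marino (Member).
Ivanova, Bianchi, Achebe and Castillo all have roll number 575, so the next rule applies.
Among Ivanova, Bianchi, Achebe and Castillo, by date of appointment to the Order (earlier first): Ivanova (Nov 21, 2009) before Bianchi (Sep 16, 2011) before Achebe (Aug 9, 2012) before Castillo (Jul 23, 2013).
Okafor and Salazar both have roll number 348, so the next rule applies.
Among Okafor and Salazar, by date of appointment to the Order (earlier first): Okafor (Sep 4, 2002) before Salazar (May 24, 2005).
Full order: Whitfield, Ivanova, Bianchi, Achebe, Castillo, Lund, Okafor, Salazar, Marino.

Whitfield, Ivanova, Bianchi, Achebe, Castillo, Lund, Okafor, Salazar, Marino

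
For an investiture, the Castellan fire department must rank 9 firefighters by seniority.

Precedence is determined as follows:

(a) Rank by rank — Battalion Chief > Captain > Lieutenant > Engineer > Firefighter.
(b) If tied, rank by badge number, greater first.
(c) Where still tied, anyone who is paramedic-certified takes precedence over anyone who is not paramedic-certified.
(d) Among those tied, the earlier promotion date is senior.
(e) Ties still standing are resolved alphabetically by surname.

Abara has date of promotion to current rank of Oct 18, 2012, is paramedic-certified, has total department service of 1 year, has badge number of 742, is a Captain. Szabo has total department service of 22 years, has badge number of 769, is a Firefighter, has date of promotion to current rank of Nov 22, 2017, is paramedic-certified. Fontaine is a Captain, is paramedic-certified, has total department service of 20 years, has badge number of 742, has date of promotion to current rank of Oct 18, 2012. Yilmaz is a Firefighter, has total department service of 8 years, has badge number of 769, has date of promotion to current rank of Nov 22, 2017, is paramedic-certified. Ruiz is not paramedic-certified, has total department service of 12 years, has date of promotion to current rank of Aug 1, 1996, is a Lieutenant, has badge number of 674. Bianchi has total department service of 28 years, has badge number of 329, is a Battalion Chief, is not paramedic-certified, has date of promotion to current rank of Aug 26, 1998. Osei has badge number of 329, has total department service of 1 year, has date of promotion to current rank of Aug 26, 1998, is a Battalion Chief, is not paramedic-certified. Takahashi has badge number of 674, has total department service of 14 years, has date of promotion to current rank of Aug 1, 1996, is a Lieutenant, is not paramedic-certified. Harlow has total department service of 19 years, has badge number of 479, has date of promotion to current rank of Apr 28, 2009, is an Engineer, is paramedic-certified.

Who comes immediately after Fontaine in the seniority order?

By rank: Bianchi and Osei (Battalion Chief); then Abara and Fontaine (Captain); then Ruiz and Takahashi (Lieutenant); then Harlow (Engineer); then Szabo and Yilmaz (Firefighter).
Bianchi and Osei both have badge number 329, so the next rule applies.
Bianchi and Osei are each not paramedic-certified, so the next rule applies.
Bianchi and Osei both have date of promotion to current rank Aug 26, 1998, so the next rule applies.
Among Bianchi and Osei, alphabetically by surname: Bianchi before Osei.
Abara and Fontaine both have badge number 742, so the next rule applies.
Abara and Fontaine are each paramedic-certified, so the next rule applies.
Abara and Fontaine both have date of promotion to current rank Oct 18, 2012, so the next rule applies.
Among Abara and Fontaine, alphabetically by surname: Abara before Fontaine.
Ruiz and Takahashi both have badge number 674, so the next rule applies.
Ruiz and Takahashi are each not paramedic-certified, so the next rule applies.
Ruiz and Takahashi both have date of promotion to current rank Aug 1, 1996, so the next rule applies.
Among Ruiz and Takahashi, alphabetically by surname: Ruiz before Takahashi.
Szabo and Yilmaz both have badge number 769, so the next rule applies.
Szabo and Yilmaz are each paramedic-certified, so the next rule applies.
Szabo and Yilmaz both have date of promotion to current rank Nov 22, 2017, so the next rule applies.
Among Szabo and Yilmaz, alphabetically by surname: Szabo before Yilmaz.
Order: Bianchi, Osei, Abara, Fontaine, Ruiz, Takahashi, Harlow, Szabo, Yilmaz.

Ruiz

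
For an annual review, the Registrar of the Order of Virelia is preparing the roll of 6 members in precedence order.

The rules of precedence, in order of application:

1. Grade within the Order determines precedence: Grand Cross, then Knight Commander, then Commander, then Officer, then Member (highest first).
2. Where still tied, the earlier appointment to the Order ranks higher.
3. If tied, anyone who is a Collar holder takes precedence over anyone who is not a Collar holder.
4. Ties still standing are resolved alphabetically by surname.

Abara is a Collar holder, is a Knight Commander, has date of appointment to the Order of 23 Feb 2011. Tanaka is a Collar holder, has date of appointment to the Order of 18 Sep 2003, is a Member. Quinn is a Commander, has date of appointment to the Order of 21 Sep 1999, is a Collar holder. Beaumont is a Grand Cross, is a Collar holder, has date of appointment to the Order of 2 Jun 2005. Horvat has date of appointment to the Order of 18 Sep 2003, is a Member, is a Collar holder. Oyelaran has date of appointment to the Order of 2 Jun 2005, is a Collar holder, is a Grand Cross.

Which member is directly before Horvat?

By grade within the Order: Beaumont and Oyelaran (Grand Cross); then Abara (Knight Commander); then Quinn (Commander); then Horvat and Tanaka (Member).
Beaumont and Oyelaran both have date of appointment to the Order 2 Jun 2005, so the next rule applies.
Beaumont and Oyelaran are each a Collar holder, so the next rule applies.
Among Beaumont and Oyelaran, alphabetically by surname: Beaumont before Oyelaran.
Horvat and Tanaka both have date of appointment to the Order 18 Sep 2003, so the next rule applies.
Horvat and Tanaka are each a Collar holder, so the next rule applies.
Among Horvat and Tanaka, alphabetically by surname: Horvat before Tanaka.
Order: Beaumont, Oyelaran, Abara, Quinn, Horvat, Tanaka.

Quinn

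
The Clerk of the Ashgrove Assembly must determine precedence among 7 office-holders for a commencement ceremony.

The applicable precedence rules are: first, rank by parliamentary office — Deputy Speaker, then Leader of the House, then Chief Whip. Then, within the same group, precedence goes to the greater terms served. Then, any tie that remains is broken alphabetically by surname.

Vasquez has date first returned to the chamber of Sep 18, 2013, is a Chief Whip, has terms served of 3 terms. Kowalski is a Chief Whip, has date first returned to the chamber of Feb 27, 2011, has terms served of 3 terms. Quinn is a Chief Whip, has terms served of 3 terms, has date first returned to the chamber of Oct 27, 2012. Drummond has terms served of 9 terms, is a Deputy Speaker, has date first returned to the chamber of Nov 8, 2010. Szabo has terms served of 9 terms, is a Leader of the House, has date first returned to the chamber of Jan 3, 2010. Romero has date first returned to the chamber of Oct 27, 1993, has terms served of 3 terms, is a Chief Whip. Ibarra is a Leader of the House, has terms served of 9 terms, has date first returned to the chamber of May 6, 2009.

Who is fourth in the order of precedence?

By parliamentary office: Drummond (Deputy Speaker); then Ibarra and Szabo (Leader of the House); then Kowalski, Quinn, Romero and Vasquez (Chief Whip).
Ibarra and Szabo both have terms served 9 terms, so the next rule applies.
Among Ibarra and Szabo, alphabetically by surname: Ibarra before Szabo.
Kowalski, Quinn, Romero and Vasquez all have terms served 3 terms, so the next rule applies.
Among Kowalski, Quinn, Romero and Vasquez, alphabetically by surname: Kowalski before Quinn before Romero before Vasquez.
Order: Drummond, Ibarra, Szabo, Kowalski, Quinn, Romero, Vasquez.

Kowalski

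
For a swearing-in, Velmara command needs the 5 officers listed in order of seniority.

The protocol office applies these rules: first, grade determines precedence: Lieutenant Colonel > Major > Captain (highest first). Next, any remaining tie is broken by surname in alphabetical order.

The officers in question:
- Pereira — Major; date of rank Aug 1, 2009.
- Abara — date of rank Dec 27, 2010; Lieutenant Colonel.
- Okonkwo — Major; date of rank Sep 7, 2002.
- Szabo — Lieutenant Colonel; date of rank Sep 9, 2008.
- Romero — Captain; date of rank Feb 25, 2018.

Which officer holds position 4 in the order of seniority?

By grade: Abara and Szabo (Lieutenant Colonel); then Okonkwo and Pereira (Major); then Romero (Captain).
Among Abara and Szabo, alphabetically by surname: Abara before Szabo.
Among Okonkwo and Pereira, alphabetically by surname: Okonkwo before Pereira.
Order: Abara, Szabo, Okonkwo, Pereira, Romero.

Pereira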